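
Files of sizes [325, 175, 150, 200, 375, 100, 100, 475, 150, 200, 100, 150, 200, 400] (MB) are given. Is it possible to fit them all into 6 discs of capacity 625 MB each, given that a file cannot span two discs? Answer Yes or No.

Yes

A valid assignment using 5 discs:
  disc 1: 475 + 150 = 625
  disc 2: 400 + 200 = 600
  disc 3: 375 + 150 + 100 = 625
  disc 4: 325 + 200 + 100 = 625
  disc 5: 200 + 175 + 150 + 100 = 625
That uses only 5 ≤ 6, so 6 discs are enough.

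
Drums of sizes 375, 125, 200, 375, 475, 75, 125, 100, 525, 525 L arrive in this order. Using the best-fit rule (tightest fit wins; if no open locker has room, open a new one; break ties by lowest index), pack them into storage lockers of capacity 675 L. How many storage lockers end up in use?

  375 → locker 1 (new)  [load 375/675]
  125 → locker 1  [load 500/675]
  200 → locker 2 (new)  [load 200/675]
  375 → locker 2  [load 575/675]
  475 → locker 3 (new)  [load 475/675]
  75 → locker 2  [load 650/675]
  125 → locker 1  [load 625/675]
  100 → locker 3  [load 575/675]
  525 → locker 4 (new)  [load 525/675]
  525 → locker 5 (new)  [load 525/675]
5 storage lockers opened.

5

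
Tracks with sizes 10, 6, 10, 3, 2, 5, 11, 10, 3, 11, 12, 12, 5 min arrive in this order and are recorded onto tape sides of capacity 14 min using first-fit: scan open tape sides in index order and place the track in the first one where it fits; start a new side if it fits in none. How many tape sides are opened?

  10 → side 1 (new)  [load 10/14]
  6 → side 2 (new)  [load 6/14]
  10 → side 3 (new)  [load 10/14]
  3 → side 1  [load 13/14]
  2 → side 2  [load 8/14]
  5 → side 2  [load 13/14]
  11 → side 4 (new)  [load 11/14]
  10 → side 5 (new)  [load 10/14]
  3 → side 3  [load 13/14]
  11 → side 6 (new)  [load 11/14]
  12 → side 7 (new)  [load 12/14]
  12 → side 8 (new)  [load 12/14]
  5 → side 9 (new)  [load 5/14]
9 tape sides opened.

9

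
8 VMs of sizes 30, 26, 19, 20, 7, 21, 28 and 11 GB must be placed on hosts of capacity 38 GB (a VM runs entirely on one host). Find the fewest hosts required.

Total = 30 + 28 + 26 + 21 + 20 + 19 + 11 + 7 = 162 GB.
Lower bound: ⌈162/38⌉ = 5 hosts.
A packing using 6 hosts:
  host 1: 30 + 7 = 37
  host 2: 28 = 28
  host 3: 26 + 11 = 37
  host 4: 21 = 21
  host 5: 20 = 20
  host 6: 19 = 19
No arrangement into 5 hosts stays within capacity, so 6 is optimal.

6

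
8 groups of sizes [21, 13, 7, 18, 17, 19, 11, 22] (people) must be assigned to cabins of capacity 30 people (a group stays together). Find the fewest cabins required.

5

Total = 22 + 21 + 19 + 18 + 17 + 13 + 11 + 7 = 128 people.
Lower bound: ⌈128/30⌉ = 5 cabins.
A packing using 5 cabins:
  cabin 1: 22 + 7 = 29
  cabin 2: 21 = 21
  cabin 3: 19 + 11 = 30
  cabin 4: 18 = 18
  cabin 5: 17 + 13 = 30
This matches the lower bound, so 5 is optimal.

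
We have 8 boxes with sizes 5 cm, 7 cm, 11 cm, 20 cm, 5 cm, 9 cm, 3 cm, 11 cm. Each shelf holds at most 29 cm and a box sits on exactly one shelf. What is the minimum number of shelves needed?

Total = 20 + 11 + 11 + 9 + 7 + 5 + 5 + 3 = 71 cm.
Lower bound: ⌈71/29⌉ = 3 shelves.
A packing using 3 shelves:
  shelf 1: 20 + 9 = 29
  shelf 2: 11 + 11 + 7 = 29
  shelf 3: 5 + 5 + 3 = 13
This matches the lower bound, so 3 is optimal.

3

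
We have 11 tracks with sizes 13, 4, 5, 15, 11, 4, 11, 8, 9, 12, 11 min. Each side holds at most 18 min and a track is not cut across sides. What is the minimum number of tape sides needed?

7

Total = 15 + 13 + 12 + 11 + 11 + 11 + 9 + 8 + 5 + 4 + 4 = 103 min.
Lower bound: ⌈103/18⌉ = 6 tape sides.
A packing using 7 tape sides:
  side 1: 15 = 15
  side 2: 13 + 5 = 18
  side 3: 12 + 4 = 16
  side 4: 11 + 4 = 15
  side 5: 11 = 11
  side 6: 11 = 11
  side 7: 9 + 8 = 17
No arrangement into 6 tape sides stays within capacity, so 7 is optimal.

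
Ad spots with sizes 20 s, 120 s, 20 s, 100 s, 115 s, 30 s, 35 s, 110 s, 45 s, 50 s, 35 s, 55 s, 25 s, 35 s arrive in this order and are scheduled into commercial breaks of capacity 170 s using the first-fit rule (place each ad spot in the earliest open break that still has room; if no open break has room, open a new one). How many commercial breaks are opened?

5

  20 → break 1 (new)  [load 20/170]
  120 → break 1  [load 140/170]
  20 → break 1  [load 160/170]
  100 → break 2 (new)  [load 100/170]
  115 → break 3 (new)  [load 115/170]
  30 → break 2  [load 130/170]
  35 → break 2  [load 165/170]
  110 → break 4 (new)  [load 110/170]
  45 → break 3  [load 160/170]
  50 → break 4  [load 160/170]
  35 → break 5 (new)  [load 35/170]
  55 → break 5  [load 90/170]
  25 → break 5  [load 115/170]
  35 → break 5  [load 150/170]
5 commercial breaks opened.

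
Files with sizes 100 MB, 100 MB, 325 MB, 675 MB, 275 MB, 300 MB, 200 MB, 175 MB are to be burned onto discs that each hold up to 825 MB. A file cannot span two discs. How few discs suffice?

3

Total = 675 + 325 + 300 + 275 + 200 + 175 + 100 + 100 = 2150 MB.
Lower bound: ⌈2150/825⌉ = 3 discs.
A packing using 3 discs:
  disc 1: 675 + 100 = 775
  disc 2: 325 + 300 + 200 = 825
  disc 3: 275 + 175 + 100 = 550
This matches the lower bound, so 3 is optimal.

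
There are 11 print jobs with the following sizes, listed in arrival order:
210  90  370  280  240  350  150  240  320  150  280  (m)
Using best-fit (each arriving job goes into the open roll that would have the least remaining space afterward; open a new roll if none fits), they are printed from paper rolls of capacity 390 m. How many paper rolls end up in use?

  210 → roll 1 (new)  [load 210/390]
  90 → roll 1  [load 300/390]
  370 → roll 2 (new)  [load 370/390]
  280 → roll 3 (new)  [load 280/390]
  240 → roll 4 (new)  [load 240/390]
  350 → roll 5 (new)  [load 350/390]
  150 → roll 4  [load 390/390]
  240 → roll 6 (new)  [load 240/390]
  320 → roll 7 (new)  [load 320/390]
  150 → roll 6  [load 390/390]
  280 → roll 8 (new)  [load 280/390]
8 paper rolls opened.

8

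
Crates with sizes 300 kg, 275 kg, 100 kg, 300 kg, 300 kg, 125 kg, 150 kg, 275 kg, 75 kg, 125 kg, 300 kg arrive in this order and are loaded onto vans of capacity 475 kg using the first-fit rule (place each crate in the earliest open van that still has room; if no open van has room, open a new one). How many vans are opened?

  300 → van 1 (new)  [load 300/475]
  275 → van 2 (new)  [load 275/475]
  100 → van 1  [load 400/475]
  300 → van 3 (new)  [load 300/475]
  300 → van 4 (new)  [load 300/475]
  125 → van 2  [load 400/475]
  150 → van 3  [load 450/475]
  275 → van 5 (new)  [load 275/475]
  75 → van 1  [load 475/475]
  125 → van 4  [load 425/475]
  300 → van 6 (new)  [load 300/475]
6 vans opened.

6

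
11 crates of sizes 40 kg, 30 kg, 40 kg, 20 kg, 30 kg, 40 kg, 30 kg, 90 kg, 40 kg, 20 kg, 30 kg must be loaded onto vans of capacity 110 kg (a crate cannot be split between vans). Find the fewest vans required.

4

Total = 90 + 40 + 40 + 40 + 40 + 30 + 30 + 30 + 30 + 20 + 20 = 410 kg.
Lower bound: ⌈410/110⌉ = 4 vans.
A packing using 4 vans:
  van 1: 90 + 20 = 110
  van 2: 40 + 40 + 30 = 110
  van 3: 40 + 40 + 30 = 110
  van 4: 30 + 30 + 20 = 80
This matches the lower bound, so 4 is optimal.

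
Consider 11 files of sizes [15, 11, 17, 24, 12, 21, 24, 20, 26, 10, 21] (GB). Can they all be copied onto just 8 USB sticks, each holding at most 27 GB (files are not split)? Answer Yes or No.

Total = 201 GB; ⌈201/27⌉ = 8.
The bound of 8 does not rule out 8, but exhaustive search shows no assignment into 8 USB sticks of capacity 27 GB exists — the minimum is 9.

No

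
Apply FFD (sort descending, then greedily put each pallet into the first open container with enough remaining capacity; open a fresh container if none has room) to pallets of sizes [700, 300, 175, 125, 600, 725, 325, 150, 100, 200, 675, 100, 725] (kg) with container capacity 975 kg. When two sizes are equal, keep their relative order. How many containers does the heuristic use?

6

Sorted descending: 725, 725, 700, 675, 600, 325, 300, 200, 175, 150, 125, 100, 100.
  725 → container 1 (new)  [load 725/975]
  725 → container 2 (new)  [load 725/975]
  700 → container 3 (new)  [load 700/975]
  675 → container 4 (new)  [load 675/975]
  600 → container 5 (new)  [load 600/975]
  325 → container 5  [load 925/975]
  300 → container 4  [load 975/975]
  200 → container 1  [load 925/975]
  175 → container 2  [load 900/975]
  150 → container 3  [load 850/975]
  125 → container 3  [load 975/975]
  100 → container 6 (new)  [load 100/975]
  100 → container 6  [load 200/975]
6 containers opened.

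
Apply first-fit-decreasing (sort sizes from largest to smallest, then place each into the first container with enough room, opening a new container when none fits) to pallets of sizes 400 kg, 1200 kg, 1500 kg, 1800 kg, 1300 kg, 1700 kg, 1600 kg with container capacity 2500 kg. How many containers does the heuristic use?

Sorted descending: 1800, 1700, 1600, 1500, 1300, 1200, 400.
  1800 → container 1 (new)  [load 1800/2500]
  1700 → container 2 (new)  [load 1700/2500]
  1600 → container 3 (new)  [load 1600/2500]
  1500 → container 4 (new)  [load 1500/2500]
  1300 → container 5 (new)  [load 1300/2500]
  1200 → container 5  [load 2500/2500]
  400 → container 1  [load 2200/2500]
5 containers opened.

5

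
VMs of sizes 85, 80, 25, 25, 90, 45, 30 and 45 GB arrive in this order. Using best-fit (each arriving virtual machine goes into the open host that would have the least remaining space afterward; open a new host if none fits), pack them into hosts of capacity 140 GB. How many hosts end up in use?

4

  85 → host 1 (new)  [load 85/140]
  80 → host 2 (new)  [load 80/140]
  25 → host 1  [load 110/140]
  25 → host 1  [load 135/140]
  90 → host 3 (new)  [load 90/140]
  45 → host 3  [load 135/140]
  30 → host 2  [load 110/140]
  45 → host 4 (new)  [load 45/140]
4 hosts opened.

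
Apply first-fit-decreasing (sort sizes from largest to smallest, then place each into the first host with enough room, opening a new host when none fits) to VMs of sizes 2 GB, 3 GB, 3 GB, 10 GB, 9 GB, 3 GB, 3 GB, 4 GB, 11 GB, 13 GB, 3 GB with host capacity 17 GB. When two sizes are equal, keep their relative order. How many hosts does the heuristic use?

4

Sorted descending: 13, 11, 10, 9, 4, 3, 3, 3, 3, 3, 2.
  13 → host 1 (new)  [load 13/17]
  11 → host 2 (new)  [load 11/17]
  10 → host 3 (new)  [load 10/17]
  9 → host 4 (new)  [load 9/17]
  4 → host 1  [load 17/17]
  3 → host 2  [load 14/17]
  3 → host 2  [load 17/17]
  3 → host 3  [load 13/17]
  3 → host 3  [load 16/17]
  3 → host 4  [load 12/17]
  2 → host 4  [load 14/17]
4 hosts opened.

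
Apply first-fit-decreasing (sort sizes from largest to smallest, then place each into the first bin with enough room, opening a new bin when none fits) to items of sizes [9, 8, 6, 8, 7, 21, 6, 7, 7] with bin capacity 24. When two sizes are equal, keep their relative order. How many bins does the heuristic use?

Sorted descending: 21, 9, 8, 8, 7, 7, 7, 6, 6.
  21 → bin 1 (new)  [load 21/24]
  9 → bin 2 (new)  [load 9/24]
  8 → bin 2  [load 17/24]
  8 → bin 3 (new)  [load 8/24]
  7 → bin 2  [load 24/24]
  7 → bin 3  [load 15/24]
  7 → bin 3  [load 22/24]
  6 → bin 4 (new)  [load 6/24]
  6 → bin 4  [load 12/24]
4 bins opened.

4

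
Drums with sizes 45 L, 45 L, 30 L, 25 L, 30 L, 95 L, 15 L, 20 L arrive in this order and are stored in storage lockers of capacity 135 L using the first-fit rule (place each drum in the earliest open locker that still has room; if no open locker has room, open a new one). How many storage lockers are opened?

  45 → locker 1 (new)  [load 45/135]
  45 → locker 1  [load 90/135]
  30 → locker 1  [load 120/135]
  25 → locker 2 (new)  [load 25/135]
  30 → locker 2  [load 55/135]
  95 → locker 3 (new)  [load 95/135]
  15 → locker 1  [load 135/135]
  20 → locker 2  [load 75/135]
3 storage lockers opened.

3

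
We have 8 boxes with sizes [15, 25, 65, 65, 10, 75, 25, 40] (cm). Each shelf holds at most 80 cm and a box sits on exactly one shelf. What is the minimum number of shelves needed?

5

Total = 75 + 65 + 65 + 40 + 25 + 25 + 15 + 10 = 320 cm.
Lower bound: ⌈320/80⌉ = 4 shelves.
A packing using 5 shelves:
  shelf 1: 75 = 75
  shelf 2: 65 + 15 = 80
  shelf 3: 65 + 10 = 75
  shelf 4: 40 + 25 = 65
  shelf 5: 25 = 25
No arrangement into 4 shelves stays within capacity, so 5 is optimal.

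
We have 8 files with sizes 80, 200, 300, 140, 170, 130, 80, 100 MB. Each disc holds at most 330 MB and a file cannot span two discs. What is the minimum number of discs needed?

Total = 300 + 200 + 170 + 140 + 130 + 100 + 80 + 80 = 1200 MB.
Lower bound: ⌈1200/330⌉ = 4 discs.
A packing using 4 discs:
  disc 1: 300 = 300
  disc 2: 200 + 130 = 330
  disc 3: 170 + 140 = 310
  disc 4: 100 + 80 + 80 = 260
This matches the lower bound, so 4 is optimal.

4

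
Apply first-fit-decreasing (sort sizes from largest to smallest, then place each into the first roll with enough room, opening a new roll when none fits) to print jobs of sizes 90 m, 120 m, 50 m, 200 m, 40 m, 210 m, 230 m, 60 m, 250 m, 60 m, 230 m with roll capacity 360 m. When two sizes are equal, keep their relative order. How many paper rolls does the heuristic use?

5

Sorted descending: 250, 230, 230, 210, 200, 120, 90, 60, 60, 50, 40.
  250 → roll 1 (new)  [load 250/360]
  230 → roll 2 (new)  [load 230/360]
  230 → roll 3 (new)  [load 230/360]
  210 → roll 4 (new)  [load 210/360]
  200 → roll 5 (new)  [load 200/360]
  120 → roll 2  [load 350/360]
  90 → roll 1  [load 340/360]
  60 → roll 3  [load 290/360]
  60 → roll 3  [load 350/360]
  50 → roll 4  [load 260/360]
  40 → roll 4  [load 300/360]
5 paper rolls opened.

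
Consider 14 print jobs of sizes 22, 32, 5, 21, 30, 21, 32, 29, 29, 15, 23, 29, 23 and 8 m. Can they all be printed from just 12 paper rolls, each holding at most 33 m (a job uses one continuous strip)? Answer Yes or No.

A valid assignment using 12 paper rolls:
  roll 1: 32 = 32
  roll 2: 32 = 32
  roll 3: 30 = 30
  roll 4: 29 = 29
  roll 5: 29 = 29
  roll 6: 29 = 29
  roll 7: 23 + 8 = 31
  roll 8: 23 + 5 = 28
  roll 9: 22 = 22
  roll 10: 21 = 21
  roll 11: 21 = 21
  roll 12: 15 = 15
Every load is within 33 m, so 12 paper rolls suffice.

Yes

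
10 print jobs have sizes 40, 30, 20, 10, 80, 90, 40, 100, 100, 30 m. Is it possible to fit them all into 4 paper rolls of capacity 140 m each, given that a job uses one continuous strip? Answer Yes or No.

Yes

A valid assignment using 4 paper rolls:
  roll 1: 100 + 40 = 140
  roll 2: 100 + 40 = 140
  roll 3: 90 + 30 + 20 = 140
  roll 4: 80 + 30 + 10 = 120
Every load is within 140 m, so 4 paper rolls suffice.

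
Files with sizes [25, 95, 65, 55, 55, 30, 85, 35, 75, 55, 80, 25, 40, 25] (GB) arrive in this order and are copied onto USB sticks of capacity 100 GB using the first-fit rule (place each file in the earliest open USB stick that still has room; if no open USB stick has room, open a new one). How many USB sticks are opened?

  25 → USB stick 1 (new)  [load 25/100]
  95 → USB stick 2 (new)  [load 95/100]
  65 → USB stick 1  [load 90/100]
  55 → USB stick 3 (new)  [load 55/100]
  55 → USB stick 4 (new)  [load 55/100]
  30 → USB stick 3  [load 85/100]
  85 → USB stick 5 (new)  [load 85/100]
  35 → USB stick 4  [load 90/100]
  75 → USB stick 6 (new)  [load 75/100]
  55 → USB stick 7 (new)  [load 55/100]
  80 → USB stick 8 (new)  [load 80/100]
  25 → USB stick 6  [load 100/100]
  40 → USB stick 7  [load 95/100]
  25 → USB stick 9 (new)  [load 25/100]
9 USB sticks opened.

9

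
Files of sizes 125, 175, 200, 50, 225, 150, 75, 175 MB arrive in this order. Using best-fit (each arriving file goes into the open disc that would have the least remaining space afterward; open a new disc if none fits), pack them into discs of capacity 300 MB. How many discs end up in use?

5

  125 → disc 1 (new)  [load 125/300]
  175 → disc 1  [load 300/300]
  200 → disc 2 (new)  [load 200/300]
  50 → disc 2  [load 250/300]
  225 → disc 3 (new)  [load 225/300]
  150 → disc 4 (new)  [load 150/300]
  75 → disc 3  [load 300/300]
  175 → disc 5 (new)  [load 175/300]
5 discs opened.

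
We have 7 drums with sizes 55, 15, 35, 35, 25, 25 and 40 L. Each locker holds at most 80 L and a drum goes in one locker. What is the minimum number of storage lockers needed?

3

Total = 55 + 40 + 35 + 35 + 25 + 25 + 15 = 230 L.
Lower bound: ⌈230/80⌉ = 3 storage lockers.
A packing using 3 storage lockers:
  locker 1: 55 + 25 = 80
  locker 2: 40 + 35 = 75
  locker 3: 35 + 25 + 15 = 75
This matches the lower bound, so 3 is optimal.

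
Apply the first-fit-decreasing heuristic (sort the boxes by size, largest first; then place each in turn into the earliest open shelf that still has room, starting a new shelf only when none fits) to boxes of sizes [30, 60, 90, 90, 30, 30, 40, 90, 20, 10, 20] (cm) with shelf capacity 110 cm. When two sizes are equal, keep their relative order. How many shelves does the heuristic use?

Sorted descending: 90, 90, 90, 60, 40, 30, 30, 30, 20, 20, 10.
  90 → shelf 1 (new)  [load 90/110]
  90 → shelf 2 (new)  [load 90/110]
  90 → shelf 3 (new)  [load 90/110]
  60 → shelf 4 (new)  [load 60/110]
  40 → shelf 4  [load 100/110]
  30 → shelf 5 (new)  [load 30/110]
  30 → shelf 5  [load 60/110]
  30 → shelf 5  [load 90/110]
  20 → shelf 1  [load 110/110]
  20 → shelf 2  [load 110/110]
  10 → shelf 3  [load 100/110]
5 shelves opened.

5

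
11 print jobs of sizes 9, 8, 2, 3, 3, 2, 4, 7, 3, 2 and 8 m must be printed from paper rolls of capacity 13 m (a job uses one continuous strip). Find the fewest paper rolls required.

4

Total = 9 + 8 + 8 + 7 + 4 + 3 + 3 + 3 + 2 + 2 + 2 = 51 m.
Lower bound: ⌈51/13⌉ = 4 paper rolls.
A packing using 4 paper rolls:
  roll 1: 9 + 4 = 13
  roll 2: 8 + 3 + 2 = 13
  roll 3: 8 + 3 + 2 = 13
  roll 4: 7 + 3 + 2 = 12
This matches the lower bound, so 4 is optimal.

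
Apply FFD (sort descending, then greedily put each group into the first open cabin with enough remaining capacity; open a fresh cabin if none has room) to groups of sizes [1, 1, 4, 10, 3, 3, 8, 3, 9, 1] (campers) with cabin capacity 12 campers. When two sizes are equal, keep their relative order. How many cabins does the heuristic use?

Sorted descending: 10, 9, 8, 4, 3, 3, 3, 1, 1, 1.
  10 → cabin 1 (new)  [load 10/12]
  9 → cabin 2 (new)  [load 9/12]
  8 → cabin 3 (new)  [load 8/12]
  4 → cabin 3  [load 12/12]
  3 → cabin 2  [load 12/12]
  3 → cabin 4 (new)  [load 3/12]
  3 → cabin 4  [load 6/12]
  1 → cabin 1  [load 11/12]
  1 → cabin 1  [load 12/12]
  1 → cabin 4  [load 7/12]
4 cabins opened.

4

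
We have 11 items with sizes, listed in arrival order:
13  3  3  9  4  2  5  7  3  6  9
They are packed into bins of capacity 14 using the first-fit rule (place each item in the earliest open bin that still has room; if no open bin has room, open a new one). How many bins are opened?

  13 → bin 1 (new)  [load 13/14]
  3 → bin 2 (new)  [load 3/14]
  3 → bin 2  [load 6/14]
  9 → bin 3 (new)  [load 9/14]
  4 → bin 2  [load 10/14]
  2 → bin 2  [load 12/14]
  5 → bin 3  [load 14/14]
  7 → bin 4 (new)  [load 7/14]
  3 → bin 4  [load 10/14]
  6 → bin 5 (new)  [load 6/14]
  9 → bin 6 (new)  [load 9/14]
6 bins opened.

6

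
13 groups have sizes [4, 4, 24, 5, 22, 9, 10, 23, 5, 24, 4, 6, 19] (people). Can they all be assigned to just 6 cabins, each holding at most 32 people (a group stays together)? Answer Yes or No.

A valid assignment using 6 cabins:
  cabin 1: 24 + 6 = 30
  cabin 2: 24 + 5 = 29
  cabin 3: 23 + 9 = 32
  cabin 4: 22 + 10 = 32
  cabin 5: 19 + 5 + 4 + 4 = 32
  cabin 6: 4 = 4
Every load is within 32 people, so 6 cabins suffice.

Yes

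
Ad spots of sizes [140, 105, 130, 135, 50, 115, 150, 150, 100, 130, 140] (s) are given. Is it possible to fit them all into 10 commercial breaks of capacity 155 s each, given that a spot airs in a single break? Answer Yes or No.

Yes

A valid assignment using 10 commercial breaks:
  break 1: 150 = 150
  break 2: 150 = 150
  break 3: 140 = 140
  break 4: 140 = 140
  break 5: 135 = 135
  break 6: 130 = 130
  break 7: 130 = 130
  break 8: 115 = 115
  break 9: 105 + 50 = 155
  break 10: 100 = 100
Every load is within 155 s, so 10 commercial breaks suffice.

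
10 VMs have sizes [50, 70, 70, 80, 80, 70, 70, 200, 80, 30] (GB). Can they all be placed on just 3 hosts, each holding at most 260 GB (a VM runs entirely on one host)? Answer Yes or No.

Total = 800 GB; ⌈800/260⌉ = 4.
At least 4 hosts are required, but only 3 are allowed.

No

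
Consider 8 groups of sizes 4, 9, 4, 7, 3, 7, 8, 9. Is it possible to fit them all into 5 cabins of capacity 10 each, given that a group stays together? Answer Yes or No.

No

Total = 51; ⌈51/10⌉ = 6.
At least 6 cabins are required, but only 5 are allowed.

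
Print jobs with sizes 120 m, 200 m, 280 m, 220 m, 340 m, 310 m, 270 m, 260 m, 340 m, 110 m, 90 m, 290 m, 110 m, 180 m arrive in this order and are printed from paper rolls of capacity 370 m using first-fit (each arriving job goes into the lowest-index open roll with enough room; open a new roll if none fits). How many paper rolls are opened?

10

  120 → roll 1 (new)  [load 120/370]
  200 → roll 1  [load 320/370]
  280 → roll 2 (new)  [load 280/370]
  220 → roll 3 (new)  [load 220/370]
  340 → roll 4 (new)  [load 340/370]
  310 → roll 5 (new)  [load 310/370]
  270 → roll 6 (new)  [load 270/370]
  260 → roll 7 (new)  [load 260/370]
  340 → roll 8 (new)  [load 340/370]
  110 → roll 3  [load 330/370]
  90 → roll 2  [load 370/370]
  290 → roll 9 (new)  [load 290/370]
  110 → roll 7  [load 370/370]
  180 → roll 10 (new)  [load 180/370]
10 paper rolls opened.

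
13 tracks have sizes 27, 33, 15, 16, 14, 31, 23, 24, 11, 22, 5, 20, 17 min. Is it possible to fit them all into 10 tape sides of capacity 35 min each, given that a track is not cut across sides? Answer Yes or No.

A valid assignment using 9 tape sides:
  side 1: 33 = 33
  side 2: 31 = 31
  side 3: 27 + 5 = 32
  side 4: 24 + 11 = 35
  side 5: 23 = 23
  side 6: 22 = 22
  side 7: 20 + 15 = 35
  side 8: 17 + 16 = 33
  side 9: 14 = 14
That uses only 9 ≤ 10, so 10 tape sides are enough.

Yes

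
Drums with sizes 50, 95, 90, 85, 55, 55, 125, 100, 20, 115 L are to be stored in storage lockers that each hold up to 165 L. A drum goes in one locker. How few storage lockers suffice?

Total = 125 + 115 + 100 + 95 + 90 + 85 + 55 + 55 + 50 + 20 = 790 L.
Lower bound: ⌈790/165⌉ = 5 storage lockers.
Also, 6 drums each exceed 165/2 L, and no two of those can share a locker, so at least 6 storage lockers are needed.
A packing using 6 storage lockers:
  locker 1: 125 + 20 = 145
  locker 2: 115 + 50 = 165
  locker 3: 100 + 55 = 155
  locker 4: 95 + 55 = 150
  locker 5: 90 = 90
  locker 6: 85 = 85
This matches the lower bound, so 6 is optimal.

6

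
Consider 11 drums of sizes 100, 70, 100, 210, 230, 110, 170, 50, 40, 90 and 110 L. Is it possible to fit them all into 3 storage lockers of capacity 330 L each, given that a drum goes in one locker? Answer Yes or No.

Total = 1280 L; ⌈1280/330⌉ = 4.
At least 4 storage lockers are required, but only 3 are allowed.

No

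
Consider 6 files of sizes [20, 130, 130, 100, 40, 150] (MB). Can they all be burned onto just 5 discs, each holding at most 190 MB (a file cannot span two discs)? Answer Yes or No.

Yes

A valid assignment using 4 discs:
  disc 1: 150 + 40 = 190
  disc 2: 130 + 20 = 150
  disc 3: 130 = 130
  disc 4: 100 = 100
That uses only 4 ≤ 5, so 5 discs are enough.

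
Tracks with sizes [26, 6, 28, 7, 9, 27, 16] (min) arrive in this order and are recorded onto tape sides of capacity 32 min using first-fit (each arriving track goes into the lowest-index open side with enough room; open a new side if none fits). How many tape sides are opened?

4

  26 → side 1 (new)  [load 26/32]
  6 → side 1  [load 32/32]
  28 → side 2 (new)  [load 28/32]
  7 → side 3 (new)  [load 7/32]
  9 → side 3  [load 16/32]
  27 → side 4 (new)  [load 27/32]
  16 → side 3  [load 32/32]
4 tape sides opened.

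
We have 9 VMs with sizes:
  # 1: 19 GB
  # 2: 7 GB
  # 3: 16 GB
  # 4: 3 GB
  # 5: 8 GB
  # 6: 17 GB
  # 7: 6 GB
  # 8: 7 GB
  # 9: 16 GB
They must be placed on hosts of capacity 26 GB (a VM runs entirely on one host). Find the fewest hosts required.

Total = 19 + 17 + 16 + 16 + 8 + 7 + 7 + 6 + 3 = 99 GB.
Lower bound: ⌈99/26⌉ = 4 hosts.
A packing using 4 hosts:
  host 1: 19 + 7 = 26
  host 2: 17 + 8 = 25
  host 3: 16 + 7 + 3 = 26
  host 4: 16 + 6 = 22
This matches the lower bound, so 4 is optimal.

4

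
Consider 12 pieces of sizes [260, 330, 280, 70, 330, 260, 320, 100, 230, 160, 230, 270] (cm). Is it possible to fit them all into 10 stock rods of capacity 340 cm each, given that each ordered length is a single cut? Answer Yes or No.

A valid assignment using 10 stock rods:
  stock rod 1: 330 = 330
  stock rod 2: 330 = 330
  stock rod 3: 320 = 320
  stock rod 4: 280 = 280
  stock rod 5: 270 + 70 = 340
  stock rod 6: 260 = 260
  stock rod 7: 260 = 260
  stock rod 8: 230 + 100 = 330
  stock rod 9: 230 = 230
  stock rod 10: 160 = 160
Every load is within 340 cm, so 10 stock rods suffice.

Yes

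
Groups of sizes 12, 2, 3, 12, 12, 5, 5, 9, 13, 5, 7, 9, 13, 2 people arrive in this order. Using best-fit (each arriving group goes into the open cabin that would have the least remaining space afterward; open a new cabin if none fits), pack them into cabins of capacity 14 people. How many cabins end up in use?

9

  12 → cabin 1 (new)  [load 12/14]
  2 → cabin 1  [load 14/14]
  3 → cabin 2 (new)  [load 3/14]
  12 → cabin 3 (new)  [load 12/14]
  12 → cabin 4 (new)  [load 12/14]
  5 → cabin 2  [load 8/14]
  5 → cabin 2  [load 13/14]
  9 → cabin 5 (new)  [load 9/14]
  13 → cabin 6 (new)  [load 13/14]
  5 → cabin 5  [load 14/14]
  7 → cabin 7 (new)  [load 7/14]
  9 → cabin 8 (new)  [load 9/14]
  13 → cabin 9 (new)  [load 13/14]
  2 → cabin 3  [load 14/14]
9 cabins opened.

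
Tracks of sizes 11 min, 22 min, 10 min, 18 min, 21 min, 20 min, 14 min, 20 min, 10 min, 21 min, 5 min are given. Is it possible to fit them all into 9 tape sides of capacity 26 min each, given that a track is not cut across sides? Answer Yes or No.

A valid assignment using 8 tape sides:
  side 1: 22 = 22
  side 2: 21 + 5 = 26
  side 3: 21 = 21
  side 4: 20 = 20
  side 5: 20 = 20
  side 6: 18 = 18
  side 7: 14 + 11 = 25
  side 8: 10 + 10 = 20
That uses only 8 ≤ 9, so 9 tape sides are enough.

Yes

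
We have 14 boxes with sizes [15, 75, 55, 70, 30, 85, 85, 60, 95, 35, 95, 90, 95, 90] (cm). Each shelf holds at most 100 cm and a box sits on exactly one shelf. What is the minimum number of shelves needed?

11

Total = 95 + 95 + 95 + 90 + 90 + 85 + 85 + 75 + 70 + 60 + 55 + 35 + 30 + 15 = 975 cm.
Lower bound: ⌈975/100⌉ = 10 shelves.
Also, 11 boxes each exceed 50 cm, and no two of those can share a shelf, so at least 11 shelves are needed.
A packing using 11 shelves:
  shelf 1: 95 = 95
  shelf 2: 95 = 95
  shelf 3: 95 = 95
  shelf 4: 90 = 90
  shelf 5: 90 = 90
  shelf 6: 85 + 15 = 100
  shelf 7: 85 = 85
  shelf 8: 75 = 75
  shelf 9: 70 + 30 = 100
  shelf 10: 60 + 35 = 95
  shelf 11: 55 = 55
This matches the lower bound, so 11 is optimal.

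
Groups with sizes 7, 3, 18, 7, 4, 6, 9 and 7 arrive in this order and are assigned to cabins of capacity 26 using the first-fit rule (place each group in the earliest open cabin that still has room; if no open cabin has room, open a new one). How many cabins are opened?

  7 → cabin 1 (new)  [load 7/26]
  3 → cabin 1  [load 10/26]
  18 → cabin 2 (new)  [load 18/26]
  7 → cabin 1  [load 17/26]
  4 → cabin 1  [load 21/26]
  6 → cabin 2  [load 24/26]
  9 → cabin 3 (new)  [load 9/26]
  7 → cabin 3  [load 16/26]
3 cabins opened.

3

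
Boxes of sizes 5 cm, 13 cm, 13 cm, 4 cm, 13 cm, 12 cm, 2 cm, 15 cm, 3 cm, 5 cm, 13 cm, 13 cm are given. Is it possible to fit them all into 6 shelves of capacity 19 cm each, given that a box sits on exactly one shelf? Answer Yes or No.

Total = 111 cm; ⌈111/19⌉ = 6.
7 boxes each exceed half the capacity and cannot share a shelf, forcing at least 7 shelves.
At least 7 shelves are required, but only 6 are allowed.

No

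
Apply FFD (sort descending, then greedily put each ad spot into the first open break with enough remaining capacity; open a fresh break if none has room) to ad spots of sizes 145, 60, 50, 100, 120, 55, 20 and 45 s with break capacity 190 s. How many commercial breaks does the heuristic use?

4

Sorted descending: 145, 120, 100, 60, 55, 50, 45, 20.
  145 → break 1 (new)  [load 145/190]
  120 → break 2 (new)  [load 120/190]
  100 → break 3 (new)  [load 100/190]
  60 → break 2  [load 180/190]
  55 → break 3  [load 155/190]
  50 → break 4 (new)  [load 50/190]
  45 → break 1  [load 190/190]
  20 → break 3  [load 175/190]
4 commercial breaks opened.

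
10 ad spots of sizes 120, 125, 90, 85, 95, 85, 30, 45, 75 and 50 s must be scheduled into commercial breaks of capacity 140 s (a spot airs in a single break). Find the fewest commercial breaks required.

7

Total = 125 + 120 + 95 + 90 + 85 + 85 + 75 + 50 + 45 + 30 = 800 s.
Lower bound: ⌈800/140⌉ = 6 commercial breaks.
Also, 7 ad spots each exceed 70 s, and no two of those can share a break, so at least 7 commercial breaks are needed.
A packing using 7 commercial breaks:
  break 1: 125 = 125
  break 2: 120 = 120
  break 3: 95 + 45 = 140
  break 4: 90 + 50 = 140
  break 5: 85 + 30 = 115
  break 6: 85 = 85
  break 7: 75 = 75
This matches the lower bound, so 7 is optimal.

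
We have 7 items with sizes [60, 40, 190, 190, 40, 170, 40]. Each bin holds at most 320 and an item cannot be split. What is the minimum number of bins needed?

3

Total = 190 + 190 + 170 + 60 + 40 + 40 + 40 = 730.
Lower bound: ⌈730/320⌉ = 3 bins.
A packing using 3 bins:
  bin 1: 190 + 60 + 40 = 290
  bin 2: 190 + 40 + 40 = 270
  bin 3: 170 = 170
This matches the lower bound, so 3 is optimal.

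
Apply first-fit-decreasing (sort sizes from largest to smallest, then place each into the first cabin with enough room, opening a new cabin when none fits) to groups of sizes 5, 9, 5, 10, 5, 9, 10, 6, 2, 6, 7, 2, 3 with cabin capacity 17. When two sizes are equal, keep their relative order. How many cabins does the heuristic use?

Sorted descending: 10, 10, 9, 9, 7, 6, 6, 5, 5, 5, 3, 2, 2.
  10 → cabin 1 (new)  [load 10/17]
  10 → cabin 2 (new)  [load 10/17]
  9 → cabin 3 (new)  [load 9/17]
  9 → cabin 4 (new)  [load 9/17]
  7 → cabin 1  [load 17/17]
  6 → cabin 2  [load 16/17]
  6 → cabin 3  [load 15/17]
  5 → cabin 4  [load 14/17]
  5 → cabin 5 (new)  [load 5/17]
  5 → cabin 5  [load 10/17]
  3 → cabin 4  [load 17/17]
  2 → cabin 3  [load 17/17]
  2 → cabin 5  [load 12/17]
5 cabins opened.

5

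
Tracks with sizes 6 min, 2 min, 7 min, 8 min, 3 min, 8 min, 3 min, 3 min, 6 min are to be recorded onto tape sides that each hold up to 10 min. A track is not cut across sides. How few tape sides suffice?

5

Total = 8 + 8 + 7 + 6 + 6 + 3 + 3 + 3 + 2 = 46 min.
Lower bound: ⌈46/10⌉ = 5 tape sides.
A packing using 5 tape sides:
  side 1: 8 + 2 = 10
  side 2: 8 = 8
  side 3: 7 + 3 = 10
  side 4: 6 + 3 = 9
  side 5: 6 + 3 = 9
This matches the lower bound, so 5 is optimal.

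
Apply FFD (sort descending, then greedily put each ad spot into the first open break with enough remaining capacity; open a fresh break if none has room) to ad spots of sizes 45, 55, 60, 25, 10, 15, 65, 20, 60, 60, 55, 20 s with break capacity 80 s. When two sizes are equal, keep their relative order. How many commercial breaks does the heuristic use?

7

Sorted descending: 65, 60, 60, 60, 55, 55, 45, 25, 20, 20, 15, 10.
  65 → break 1 (new)  [load 65/80]
  60 → break 2 (new)  [load 60/80]
  60 → break 3 (new)  [load 60/80]
  60 → break 4 (new)  [load 60/80]
  55 → break 5 (new)  [load 55/80]
  55 → break 6 (new)  [load 55/80]
  45 → break 7 (new)  [load 45/80]
  25 → break 5  [load 80/80]
  20 → break 2  [load 80/80]
  20 → break 3  [load 80/80]
  15 → break 1  [load 80/80]
  10 → break 4  [load 70/80]
7 commercial breaks opened.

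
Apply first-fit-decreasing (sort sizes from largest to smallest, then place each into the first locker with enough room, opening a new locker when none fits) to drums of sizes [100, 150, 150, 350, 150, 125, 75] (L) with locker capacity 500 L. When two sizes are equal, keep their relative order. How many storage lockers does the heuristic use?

Sorted descending: 350, 150, 150, 150, 125, 100, 75.
  350 → locker 1 (new)  [load 350/500]
  150 → locker 1  [load 500/500]
  150 → locker 2 (new)  [load 150/500]
  150 → locker 2  [load 300/500]
  125 → locker 2  [load 425/500]
  100 → locker 3 (new)  [load 100/500]
  75 → locker 2  [load 500/500]
3 storage lockers opened.

3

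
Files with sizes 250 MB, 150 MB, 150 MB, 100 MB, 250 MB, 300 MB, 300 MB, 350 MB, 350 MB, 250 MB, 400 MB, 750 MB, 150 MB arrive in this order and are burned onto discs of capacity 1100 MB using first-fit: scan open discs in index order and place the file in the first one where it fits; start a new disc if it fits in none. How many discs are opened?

4

  250 → disc 1 (new)  [load 250/1100]
  150 → disc 1  [load 400/1100]
  150 → disc 1  [load 550/1100]
  100 → disc 1  [load 650/1100]
  250 → disc 1  [load 900/1100]
  300 → disc 2 (new)  [load 300/1100]
  300 → disc 2  [load 600/1100]
  350 → disc 2  [load 950/1100]
  350 → disc 3 (new)  [load 350/1100]
  250 → disc 3  [load 600/1100]
  400 → disc 3  [load 1000/1100]
  750 → disc 4 (new)  [load 750/1100]
  150 → disc 1  [load 1050/1100]
4 discs opened.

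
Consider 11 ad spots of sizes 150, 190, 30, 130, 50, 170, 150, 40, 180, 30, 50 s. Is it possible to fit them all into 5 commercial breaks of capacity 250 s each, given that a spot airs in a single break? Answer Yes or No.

No

Total = 1170 s; ⌈1170/250⌉ = 5.
6 ad spots each exceed half the capacity and cannot share a break, forcing at least 6 commercial breaks.
At least 6 commercial breaks are required, but only 5 are allowed.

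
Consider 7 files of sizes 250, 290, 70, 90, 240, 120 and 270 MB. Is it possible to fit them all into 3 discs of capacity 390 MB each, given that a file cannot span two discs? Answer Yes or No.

No

Total = 1330 MB; ⌈1330/390⌉ = 4.
At least 4 discs are required, but only 3 are allowed.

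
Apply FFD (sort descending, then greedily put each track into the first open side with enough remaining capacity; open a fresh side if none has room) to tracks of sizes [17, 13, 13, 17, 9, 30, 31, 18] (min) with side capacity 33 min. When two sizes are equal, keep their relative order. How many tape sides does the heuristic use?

Sorted descending: 31, 30, 18, 17, 17, 13, 13, 9.
  31 → side 1 (new)  [load 31/33]
  30 → side 2 (new)  [load 30/33]
  18 → side 3 (new)  [load 18/33]
  17 → side 4 (new)  [load 17/33]
  17 → side 5 (new)  [load 17/33]
  13 → side 3  [load 31/33]
  13 → side 4  [load 30/33]
  9 → side 5  [load 26/33]
5 tape sides opened.

5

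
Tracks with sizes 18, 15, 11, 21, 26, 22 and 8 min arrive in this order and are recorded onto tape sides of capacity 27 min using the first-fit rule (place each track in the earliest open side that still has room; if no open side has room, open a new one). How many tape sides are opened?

5

  18 → side 1 (new)  [load 18/27]
  15 → side 2 (new)  [load 15/27]
  11 → side 2  [load 26/27]
  21 → side 3 (new)  [load 21/27]
  26 → side 4 (new)  [load 26/27]
  22 → side 5 (new)  [load 22/27]
  8 → side 1  [load 26/27]
5 tape sides opened.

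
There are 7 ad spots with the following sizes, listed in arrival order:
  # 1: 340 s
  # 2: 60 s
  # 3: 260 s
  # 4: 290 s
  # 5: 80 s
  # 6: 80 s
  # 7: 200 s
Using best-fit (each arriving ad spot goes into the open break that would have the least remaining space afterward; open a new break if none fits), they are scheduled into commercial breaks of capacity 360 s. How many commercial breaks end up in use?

4

  340 → break 1 (new)  [load 340/360]
  60 → break 2 (new)  [load 60/360]
  260 → break 2  [load 320/360]
  290 → break 3 (new)  [load 290/360]
  80 → break 4 (new)  [load 80/360]
  80 → break 4  [load 160/360]
  200 → break 4  [load 360/360]
4 commercial breaks opened.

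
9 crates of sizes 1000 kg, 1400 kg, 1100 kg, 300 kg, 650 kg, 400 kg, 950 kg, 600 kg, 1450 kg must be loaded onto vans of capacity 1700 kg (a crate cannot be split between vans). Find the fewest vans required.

Total = 1450 + 1400 + 1100 + 1000 + 950 + 650 + 600 + 400 + 300 = 7850 kg.
Lower bound: ⌈7850/1700⌉ = 5 vans.
A packing using 5 vans:
  van 1: 1450 = 1450
  van 2: 1400 + 300 = 1700
  van 3: 1100 + 600 = 1700
  van 4: 1000 + 650 = 1650
  van 5: 950 + 400 = 1350
This matches the lower bound, so 5 is optimal.

5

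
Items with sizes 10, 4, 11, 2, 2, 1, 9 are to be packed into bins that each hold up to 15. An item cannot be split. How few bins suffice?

Total = 11 + 10 + 9 + 4 + 2 + 2 + 1 = 39.
Lower bound: ⌈39/15⌉ = 3 bins.
A packing using 3 bins:
  bin 1: 11 + 4 = 15
  bin 2: 10 + 2 + 2 + 1 = 15
  bin 3: 9 = 9
This matches the lower bound, so 3 is optimal.

3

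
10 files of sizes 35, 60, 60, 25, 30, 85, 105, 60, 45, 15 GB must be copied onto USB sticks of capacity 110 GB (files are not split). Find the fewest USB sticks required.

5

Total = 105 + 85 + 60 + 60 + 60 + 45 + 35 + 30 + 25 + 15 = 520 GB.
Lower bound: ⌈520/110⌉ = 5 USB sticks.
A packing using 5 USB sticks:
  USB stick 1: 105 = 105
  USB stick 2: 85 + 25 = 110
  USB stick 3: 60 + 45 = 105
  USB stick 4: 60 + 35 + 15 = 110
  USB stick 5: 60 + 30 = 90
This matches the lower bound, so 5 is optimal.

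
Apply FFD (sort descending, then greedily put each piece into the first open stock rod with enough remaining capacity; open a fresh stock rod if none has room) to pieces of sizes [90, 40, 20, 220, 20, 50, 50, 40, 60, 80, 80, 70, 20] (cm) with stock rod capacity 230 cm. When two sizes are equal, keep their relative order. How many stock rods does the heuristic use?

Sorted descending: 220, 90, 80, 80, 70, 60, 50, 50, 40, 40, 20, 20, 20.
  220 → stock rod 1 (new)  [load 220/230]
  90 → stock rod 2 (new)  [load 90/230]
  80 → stock rod 2  [load 170/230]
  80 → stock rod 3 (new)  [load 80/230]
  70 → stock rod 3  [load 150/230]
  60 → stock rod 2  [load 230/230]
  50 → stock rod 3  [load 200/230]
  50 → stock rod 4 (new)  [load 50/230]
  40 → stock rod 4  [load 90/230]
  40 → stock rod 4  [load 130/230]
  20 → stock rod 3  [load 220/230]
  20 → stock rod 4  [load 150/230]
  20 → stock rod 4  [load 170/230]
4 stock rods opened.

4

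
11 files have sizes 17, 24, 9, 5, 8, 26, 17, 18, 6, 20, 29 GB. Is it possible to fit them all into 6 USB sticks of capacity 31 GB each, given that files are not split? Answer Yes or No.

Total = 179 GB; ⌈179/31⌉ = 6.
7 files each exceed half the capacity and cannot share a USB stick, forcing at least 7 USB sticks.
At least 7 USB sticks are required, but only 6 are allowed.

No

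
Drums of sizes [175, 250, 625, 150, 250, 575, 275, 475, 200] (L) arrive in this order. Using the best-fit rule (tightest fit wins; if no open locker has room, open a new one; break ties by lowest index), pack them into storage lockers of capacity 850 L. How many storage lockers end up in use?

4

  175 → locker 1 (new)  [load 175/850]
  250 → locker 1  [load 425/850]
  625 → locker 2 (new)  [load 625/850]
  150 → locker 2  [load 775/850]
  250 → locker 1  [load 675/850]
  575 → locker 3 (new)  [load 575/850]
  275 → locker 3  [load 850/850]
  475 → locker 4 (new)  [load 475/850]
  200 → locker 4  [load 675/850]
4 storage lockers opened.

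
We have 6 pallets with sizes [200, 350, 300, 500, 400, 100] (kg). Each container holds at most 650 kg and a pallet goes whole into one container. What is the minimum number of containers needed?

Total = 500 + 400 + 350 + 300 + 200 + 100 = 1850 kg.
Lower bound: ⌈1850/650⌉ = 3 containers.
A packing using 3 containers:
  container 1: 500 + 100 = 600
  container 2: 400 + 200 = 600
  container 3: 350 + 300 = 650
This matches the lower bound, so 3 is optimal.

3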